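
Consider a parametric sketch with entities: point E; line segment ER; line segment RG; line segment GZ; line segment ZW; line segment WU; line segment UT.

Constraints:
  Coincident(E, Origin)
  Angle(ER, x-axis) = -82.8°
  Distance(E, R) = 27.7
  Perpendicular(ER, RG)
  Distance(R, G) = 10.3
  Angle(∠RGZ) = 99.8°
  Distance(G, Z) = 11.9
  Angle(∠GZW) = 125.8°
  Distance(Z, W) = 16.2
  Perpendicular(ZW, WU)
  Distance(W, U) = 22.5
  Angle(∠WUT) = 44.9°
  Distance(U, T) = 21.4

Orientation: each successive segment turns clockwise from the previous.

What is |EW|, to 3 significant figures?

4.51

∠RGZ = 99.8° gives GZ at 107° from the x-axis; with |GZ| = 11.9, Z = (-10.2, -17.4). ∠GZW = 125.8° gives ZW at 52.8° from the x-axis; with |ZW| = 16.2, W = (-0.432, -4.49). Then |EW| = |W − E| = 4.51.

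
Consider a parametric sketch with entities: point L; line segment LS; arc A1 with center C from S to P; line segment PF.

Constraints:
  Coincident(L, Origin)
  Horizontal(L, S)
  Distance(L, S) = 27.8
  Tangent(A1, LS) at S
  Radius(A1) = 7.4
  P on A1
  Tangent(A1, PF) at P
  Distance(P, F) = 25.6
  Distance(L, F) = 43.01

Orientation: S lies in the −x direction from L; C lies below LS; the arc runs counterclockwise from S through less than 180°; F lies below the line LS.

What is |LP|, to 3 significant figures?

36.2

Checks: |CP| = 7.400 ✓; ∠(CP, PF) = 90.00° ✓; |PF| = 25.60 ✓; |LF| = 43.01 ✓.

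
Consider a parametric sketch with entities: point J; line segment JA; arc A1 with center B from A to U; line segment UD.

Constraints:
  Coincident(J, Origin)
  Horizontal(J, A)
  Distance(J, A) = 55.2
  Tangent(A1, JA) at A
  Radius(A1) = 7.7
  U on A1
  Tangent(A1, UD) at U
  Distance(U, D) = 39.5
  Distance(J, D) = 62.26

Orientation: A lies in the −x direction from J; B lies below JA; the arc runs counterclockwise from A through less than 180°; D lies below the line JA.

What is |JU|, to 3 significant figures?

62.9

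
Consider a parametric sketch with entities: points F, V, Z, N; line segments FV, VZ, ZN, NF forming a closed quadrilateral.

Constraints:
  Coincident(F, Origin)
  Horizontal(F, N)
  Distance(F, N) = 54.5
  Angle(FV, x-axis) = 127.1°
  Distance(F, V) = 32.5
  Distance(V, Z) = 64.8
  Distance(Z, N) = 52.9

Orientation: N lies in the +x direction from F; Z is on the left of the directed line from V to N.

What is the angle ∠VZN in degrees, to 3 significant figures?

83.0°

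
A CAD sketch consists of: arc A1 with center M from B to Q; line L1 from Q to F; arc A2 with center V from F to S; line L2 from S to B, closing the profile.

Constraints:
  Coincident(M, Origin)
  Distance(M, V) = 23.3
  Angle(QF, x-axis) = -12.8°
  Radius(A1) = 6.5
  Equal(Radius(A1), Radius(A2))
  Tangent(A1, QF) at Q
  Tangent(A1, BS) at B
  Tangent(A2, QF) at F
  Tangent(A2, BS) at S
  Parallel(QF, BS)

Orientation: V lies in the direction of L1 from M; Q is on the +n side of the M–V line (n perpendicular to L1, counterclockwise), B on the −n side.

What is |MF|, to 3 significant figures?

24.2

The slot axis is L1's direction at -12.8°, so u = (cos -12.8°, sin -12.8°) = (0.975, -0.222) and n = (−sin -12.8°, cos -12.8°) = (0.222, 0.975). M is at the origin and V lies 23.3 along u from M, so V = 23.3·u = (22.7, -5.16). Tangency of A1 to both parallel lines with radius 6.5 puts Q and B at M ± 6.5·n: Q = (1.44, 6.34), B = (-1.44, -6.34). Equal radii place F and S the same way about V: F = V + 6.5·n = (24.2, 1.18), S = V − 6.5·n = (21.3, -11.5). Then |MF| = |F − M| = 24.2.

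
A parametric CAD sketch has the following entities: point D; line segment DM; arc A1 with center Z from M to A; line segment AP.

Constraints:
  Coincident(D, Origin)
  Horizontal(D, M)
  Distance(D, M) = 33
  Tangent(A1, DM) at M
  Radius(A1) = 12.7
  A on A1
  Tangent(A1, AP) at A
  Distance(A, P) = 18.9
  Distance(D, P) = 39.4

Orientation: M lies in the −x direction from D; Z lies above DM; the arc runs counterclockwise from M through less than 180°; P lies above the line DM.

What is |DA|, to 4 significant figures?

24.61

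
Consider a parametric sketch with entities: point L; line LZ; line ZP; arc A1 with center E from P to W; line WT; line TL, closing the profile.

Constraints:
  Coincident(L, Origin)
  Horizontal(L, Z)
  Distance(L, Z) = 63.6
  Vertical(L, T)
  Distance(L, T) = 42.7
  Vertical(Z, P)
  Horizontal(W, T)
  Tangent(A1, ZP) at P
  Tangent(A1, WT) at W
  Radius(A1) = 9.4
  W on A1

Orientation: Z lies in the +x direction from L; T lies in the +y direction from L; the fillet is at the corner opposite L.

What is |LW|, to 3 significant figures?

69.0

L is at the origin; LZ is horizontal with |LZ| = 63.6 and Z on the +x side, so Z = (63.6, 0.00). LT is vertical with |LT| = 42.7 and T on the +y side, so T = (0.00, 42.7). The virtual corner opposite L is at (63.6, 42.7). Tangency of A1 to ZP means the radius EP is perpendicular to ZP and tangency of A1 to WT means the radius EW is perpendicular to WT, with radius 9.4, so the center E sits 9.4 in from both sides at E = (54.2, 33.3). That places the tangent points at P = (63.6, 33.3) on ZP and W = (54.2, 42.7) on WT. Then |LW| = |W − L| = 69.0.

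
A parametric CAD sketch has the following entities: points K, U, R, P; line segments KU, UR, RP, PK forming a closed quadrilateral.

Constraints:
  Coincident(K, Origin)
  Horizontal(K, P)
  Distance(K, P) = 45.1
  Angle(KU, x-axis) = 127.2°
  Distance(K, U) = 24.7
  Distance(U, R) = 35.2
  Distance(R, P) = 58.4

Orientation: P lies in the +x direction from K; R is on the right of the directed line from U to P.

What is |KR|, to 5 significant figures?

19.018

K is at the origin; KP is horizontal with |KP| = 45.1 and P in +x, so P = (45.1, 0). KU runs at 127.2° with |KU| = 24.7, so U = (-14.934, 19.674). R is determined by |UR| = 35.2 and |RP| = 58.4 together: it lies at the intersection of circle(U, 35.2) and circle(P, 58.4). With |UP| = 63.175, the foot of the radical line on UP is 14.401 from U and the perpendicular offset is √(35.2² − 14.401²) = 32.119. Taking the right-of-UP solution: R = (-11.251, -15.333).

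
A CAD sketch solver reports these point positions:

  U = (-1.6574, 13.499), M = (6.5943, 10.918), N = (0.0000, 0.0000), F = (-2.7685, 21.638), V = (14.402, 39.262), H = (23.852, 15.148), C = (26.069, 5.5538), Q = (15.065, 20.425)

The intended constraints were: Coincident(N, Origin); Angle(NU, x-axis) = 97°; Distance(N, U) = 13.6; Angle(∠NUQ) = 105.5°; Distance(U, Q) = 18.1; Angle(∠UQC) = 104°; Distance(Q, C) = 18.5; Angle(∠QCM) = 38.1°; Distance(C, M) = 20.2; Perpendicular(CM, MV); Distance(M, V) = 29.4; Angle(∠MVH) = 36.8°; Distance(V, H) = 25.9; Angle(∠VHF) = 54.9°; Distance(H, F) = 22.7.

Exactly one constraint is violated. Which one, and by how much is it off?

Distance(H, F) = 22.7 — off by 4.70.

N = (0.00, 0.00) ✓; NU at 97.00° ✓; |NU| = 13.60 ✓; ∠NUQ = 105.5° ✓; |UQ| = 18.10 ✓; ∠UQC = 104.0° ✓; |QC| = 18.50 ✓; ∠QCM = 38.10° ✓; |CM| = 20.20 ✓; ∠(CM, MV) = 90.00° ✓; |MV| = 29.40 ✓; ∠MVH = 36.80° ✓; |VH| = 25.90 ✓; ∠VHF = 54.90° ✓; |HF| = 27.40 ✗.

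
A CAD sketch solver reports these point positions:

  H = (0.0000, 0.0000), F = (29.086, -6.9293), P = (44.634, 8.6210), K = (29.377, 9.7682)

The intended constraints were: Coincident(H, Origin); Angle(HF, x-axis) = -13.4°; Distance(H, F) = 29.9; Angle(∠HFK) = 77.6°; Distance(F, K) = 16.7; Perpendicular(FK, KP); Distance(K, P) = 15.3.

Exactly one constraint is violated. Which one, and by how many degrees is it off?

Perpendicular(FK, KP) — off by 3.30°.

H = (0.00, 0.00) ✓; HF at -13.40° ✓; |HF| = 29.90 ✓; ∠HFK = 77.60° ✓; |FK| = 16.70 ✓; ∠(FK, KP) = 93.30° ✗; |KP| = 15.30 ✓.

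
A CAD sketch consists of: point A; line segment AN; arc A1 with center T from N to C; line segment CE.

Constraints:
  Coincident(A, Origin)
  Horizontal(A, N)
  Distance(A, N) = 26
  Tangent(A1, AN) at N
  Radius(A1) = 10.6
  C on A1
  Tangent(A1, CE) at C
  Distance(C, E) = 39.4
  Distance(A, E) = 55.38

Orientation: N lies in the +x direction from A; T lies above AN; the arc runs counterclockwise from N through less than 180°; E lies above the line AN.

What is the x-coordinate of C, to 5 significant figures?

35.849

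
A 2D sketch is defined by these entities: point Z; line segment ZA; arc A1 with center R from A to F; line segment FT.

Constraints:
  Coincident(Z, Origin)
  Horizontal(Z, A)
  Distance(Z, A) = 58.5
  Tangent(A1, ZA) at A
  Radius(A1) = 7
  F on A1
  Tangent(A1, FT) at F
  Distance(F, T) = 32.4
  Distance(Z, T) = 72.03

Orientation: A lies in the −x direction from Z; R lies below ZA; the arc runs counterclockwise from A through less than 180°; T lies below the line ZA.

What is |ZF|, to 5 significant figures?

65.908

Z is at the origin; ZA is horizontal with |ZA| = 58.5 and A on the −x side, so A = (-58.500, 0.0000). Tangency of A1 to ZA means the radius RA is perpendicular to ZA, so R = A + (0, -7) = (-58.500, -7.0000). Since RF ⟂ FT (tangency), |RT| = √(7.0² + 32.4²) = 33.148 regardless of where F sits on A1. So T lies on both circle(Z, 72.03) and circle(R, 33.148); the below-ZA intersection is T = (-59.821, -40.121). F is the foot of the tangent from T: F = (-65.396, -8.2043).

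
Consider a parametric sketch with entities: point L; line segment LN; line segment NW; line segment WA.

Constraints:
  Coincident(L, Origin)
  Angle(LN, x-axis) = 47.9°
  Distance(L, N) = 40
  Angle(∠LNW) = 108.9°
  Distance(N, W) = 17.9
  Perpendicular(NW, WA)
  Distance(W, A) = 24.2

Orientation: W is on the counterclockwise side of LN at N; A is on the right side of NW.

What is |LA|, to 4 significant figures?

69.29

L is at the origin; LN runs at 47.9° with length 40.0, so N = 40.0·(cos 47.9°, sin 47.9°) = (26.82, 29.68). ∠LNW = 108.9°, so NW runs at 47.9° + (180° − 108.9°) = 119.0° from the x-axis; with |NW| = 17.9, W = N + 17.9·(cos 119.0°, sin 119.0°) = (18.14, 45.33). NW is perpendicular to WA; with |WA| = 24.2 on the right of NW, A = W + 24.2·(0.8746, 0.4848) = (39.30, 57.07). Then |LA| = |A − L| = 69.29.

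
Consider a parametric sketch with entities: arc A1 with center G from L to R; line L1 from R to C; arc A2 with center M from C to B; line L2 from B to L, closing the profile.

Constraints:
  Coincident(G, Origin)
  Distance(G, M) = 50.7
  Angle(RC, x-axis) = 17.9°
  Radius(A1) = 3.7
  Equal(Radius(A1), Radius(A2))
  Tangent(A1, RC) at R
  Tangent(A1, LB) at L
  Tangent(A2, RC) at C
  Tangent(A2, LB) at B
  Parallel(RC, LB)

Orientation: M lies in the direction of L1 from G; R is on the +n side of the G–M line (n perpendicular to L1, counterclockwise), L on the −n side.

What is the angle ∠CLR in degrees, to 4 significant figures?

81.70°

The slot axis is L1's direction at 17.9°, so u = (cos 17.9°, sin 17.9°) = (0.9516, 0.3074) and n = (−sin 17.9°, cos 17.9°) = (-0.3074, 0.9516). G is at the origin and M lies 50.7 along u from G, so M = 50.7·u = (48.25, 15.58). Tangency of A1 to both parallel lines with radius 3.7 puts R and L at G ± 3.7·n: R = (-1.137, 3.521), L = (1.137, -3.521). Equal radii place C and B the same way about M: C = M + 3.7·n = (47.11, 19.10), B = M − 3.7·n = (49.38, 12.06). Then cos ∠CLR = LC·LR / (|LC||LR|), giving 81.70°.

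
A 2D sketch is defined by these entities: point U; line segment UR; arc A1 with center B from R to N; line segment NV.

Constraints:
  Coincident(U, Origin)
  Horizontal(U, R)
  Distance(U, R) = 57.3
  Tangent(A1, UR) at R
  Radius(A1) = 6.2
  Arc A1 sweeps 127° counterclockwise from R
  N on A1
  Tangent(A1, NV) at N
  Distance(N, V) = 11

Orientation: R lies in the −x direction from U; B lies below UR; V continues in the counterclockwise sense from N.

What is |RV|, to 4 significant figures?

18.79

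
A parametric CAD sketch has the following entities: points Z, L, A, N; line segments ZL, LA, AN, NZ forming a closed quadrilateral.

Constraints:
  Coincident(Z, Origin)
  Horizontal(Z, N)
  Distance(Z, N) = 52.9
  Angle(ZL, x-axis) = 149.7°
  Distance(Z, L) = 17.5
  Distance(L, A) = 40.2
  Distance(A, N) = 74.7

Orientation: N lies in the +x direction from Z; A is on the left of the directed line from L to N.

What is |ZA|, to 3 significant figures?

47.9

Z is at the origin; ZN is horizontal with |ZN| = 52.9 and N in +x, so N = (52.9, 0). ZL runs at 149.7° with |ZL| = 17.5, so L = (-15.1, 8.83). A is determined by |LA| = 40.2 and |AN| = 74.7 together: it lies at the intersection of circle(L, 40.2) and circle(N, 74.7). With |LN| = 68.6, the foot of the radical line on LN is 5.39 from L and the perpendicular offset is √(40.2² − 5.39²) = 39.8. Taking the left-of-LN solution: A = (-4.64, 47.6).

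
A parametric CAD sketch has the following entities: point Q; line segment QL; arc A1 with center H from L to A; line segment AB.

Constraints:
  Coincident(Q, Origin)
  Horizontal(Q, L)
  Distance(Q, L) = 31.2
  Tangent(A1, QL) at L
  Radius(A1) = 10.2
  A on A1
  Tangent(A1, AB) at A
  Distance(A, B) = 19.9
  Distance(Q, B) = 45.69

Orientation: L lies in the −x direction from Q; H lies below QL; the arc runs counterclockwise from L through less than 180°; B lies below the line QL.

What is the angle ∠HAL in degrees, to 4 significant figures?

32.54°

Q is at the origin; QL is horizontal with |QL| = 31.2 and L on the −x side, so L = (-31.20, 0.000). Tangency of A1 to QL means the radius HL is perpendicular to QL, so H = L + (0, -10.2) = (-31.20, -10.20). Since HA ⟂ AB (tangency), |HB| = √(10.2² + 19.9²) = 22.36 regardless of where A sits on A1. So B lies on both circle(Q, 45.69) and circle(H, 22.36); the below-QL intersection is B = (-32.07, -32.54). A is the foot of the tangent from B: A = (-40.45, -14.50).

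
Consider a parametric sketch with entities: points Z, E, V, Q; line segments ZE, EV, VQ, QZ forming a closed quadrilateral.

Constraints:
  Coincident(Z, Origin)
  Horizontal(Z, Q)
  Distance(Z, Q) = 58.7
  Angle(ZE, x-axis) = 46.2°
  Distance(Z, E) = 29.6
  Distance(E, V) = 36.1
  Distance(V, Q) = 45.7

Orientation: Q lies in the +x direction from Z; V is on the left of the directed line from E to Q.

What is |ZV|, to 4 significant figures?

65.60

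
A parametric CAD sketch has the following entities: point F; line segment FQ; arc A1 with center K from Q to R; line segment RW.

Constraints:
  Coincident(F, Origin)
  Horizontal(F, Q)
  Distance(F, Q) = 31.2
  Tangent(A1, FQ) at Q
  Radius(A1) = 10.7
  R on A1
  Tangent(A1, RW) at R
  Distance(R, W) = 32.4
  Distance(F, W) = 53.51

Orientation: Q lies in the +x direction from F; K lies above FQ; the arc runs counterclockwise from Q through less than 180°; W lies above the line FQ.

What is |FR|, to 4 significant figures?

43.68

F is at the origin; FQ is horizontal with |FQ| = 31.2 and Q on the +x side, so Q = (31.20, 0.000). The tangent condition forces KQ to be normal to FQ, so K = Q + (0, 10.7) = (31.20, 10.70). Since KR ⟂ RW (tangency), |KW| = √(10.7² + 32.4²) = 34.12 regardless of where R sits on A1. So W lies on both circle(F, 53.51) and circle(K, 34.12); the above-FQ intersection is W = (29.31, 44.77). R is the foot of the tangent from W: R = (41.16, 14.61).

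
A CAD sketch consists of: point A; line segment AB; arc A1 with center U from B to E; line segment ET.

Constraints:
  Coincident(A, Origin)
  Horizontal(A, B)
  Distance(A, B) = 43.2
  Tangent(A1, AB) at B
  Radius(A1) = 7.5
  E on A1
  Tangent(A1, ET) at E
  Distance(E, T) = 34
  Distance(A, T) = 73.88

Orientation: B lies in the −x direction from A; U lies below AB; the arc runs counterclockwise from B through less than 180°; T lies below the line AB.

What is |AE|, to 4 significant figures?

50.03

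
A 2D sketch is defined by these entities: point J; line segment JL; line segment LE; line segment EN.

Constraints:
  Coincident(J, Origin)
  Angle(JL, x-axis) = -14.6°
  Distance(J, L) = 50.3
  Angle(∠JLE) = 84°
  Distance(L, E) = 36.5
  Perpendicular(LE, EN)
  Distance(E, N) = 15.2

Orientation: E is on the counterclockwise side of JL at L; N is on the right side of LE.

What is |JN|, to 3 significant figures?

72.3

∠JLE = 84.0°, so LE runs at -14.6° + (180° − 84.0°) = 81.4° from the x-axis; with |LE| = 36.5, E = L + 36.5·(cos 81.4°, sin 81.4°) = (54.1, 23.4). LE is perpendicular to EN; with |EN| = 15.2 on the right of LE, N = E + 15.2·(0.989, -0.150) = (69.2, 21.1). Then |JN| = |N − J| = 72.3.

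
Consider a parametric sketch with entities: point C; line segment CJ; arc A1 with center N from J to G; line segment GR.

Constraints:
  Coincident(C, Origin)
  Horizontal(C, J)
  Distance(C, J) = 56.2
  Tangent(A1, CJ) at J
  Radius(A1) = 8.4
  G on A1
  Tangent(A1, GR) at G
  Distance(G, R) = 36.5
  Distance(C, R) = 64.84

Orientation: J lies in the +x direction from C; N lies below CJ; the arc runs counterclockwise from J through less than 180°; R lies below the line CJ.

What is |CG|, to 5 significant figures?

48.502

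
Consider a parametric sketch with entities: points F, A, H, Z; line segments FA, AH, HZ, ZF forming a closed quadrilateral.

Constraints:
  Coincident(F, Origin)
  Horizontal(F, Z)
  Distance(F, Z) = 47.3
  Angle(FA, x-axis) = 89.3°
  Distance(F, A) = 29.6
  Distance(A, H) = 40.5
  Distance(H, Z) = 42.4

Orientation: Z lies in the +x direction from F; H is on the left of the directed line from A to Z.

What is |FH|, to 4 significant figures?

57.05

F is at the origin; F and Z share the same y with |FZ| = 47.3 and Z in +x, so Z = (47.3, 0). FA runs at 89.3° with |FA| = 29.6, so A = (0.3616, 29.60). H is determined by |AH| = 40.5 and |HZ| = 42.4 together: it lies at the intersection of circle(A, 40.5) and circle(Z, 42.4). With |AZ| = 55.49, the foot of the radical line on AZ is 26.33 from A and the perpendicular offset is √(40.5² − 26.33²) = 30.78. Taking the left-of-AZ solution: H = (39.05, 41.59).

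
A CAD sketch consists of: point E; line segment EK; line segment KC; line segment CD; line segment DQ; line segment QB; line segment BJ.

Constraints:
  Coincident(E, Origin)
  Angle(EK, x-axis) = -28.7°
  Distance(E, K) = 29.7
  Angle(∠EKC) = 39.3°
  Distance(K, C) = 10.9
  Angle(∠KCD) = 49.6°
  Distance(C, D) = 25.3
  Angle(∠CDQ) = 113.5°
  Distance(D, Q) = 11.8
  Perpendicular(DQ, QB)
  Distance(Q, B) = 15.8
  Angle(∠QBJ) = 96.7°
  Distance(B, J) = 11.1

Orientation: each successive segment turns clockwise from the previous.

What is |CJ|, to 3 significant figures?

12.5

E is at the origin; EK runs at -28.7° with length 29.7, so K = (26.1, -14.3). ∠EKC = 39.3° gives KC at -169° from the x-axis; with |KC| = 10.9, C = (15.3, -16.3). ∠KCD = 49.6° gives CD at 60.2° from the x-axis; with |CD| = 25.3, D = (27.9, 5.69). ∠CDQ = 113.5° gives DQ at -6.30° from the x-axis; with |DQ| = 11.8, Q = (39.6, 4.39). The perpendicularity gives QB at right angles to DQ, so QB runs at -96.3°; with |QB| = 15.8, B = (37.9, -11.3). ∠QBJ = 96.7° gives BJ at -180° from the x-axis; with |BJ| = 11.1, J = (26.8, -11.4). Then |CJ| = |J − C| = 12.5.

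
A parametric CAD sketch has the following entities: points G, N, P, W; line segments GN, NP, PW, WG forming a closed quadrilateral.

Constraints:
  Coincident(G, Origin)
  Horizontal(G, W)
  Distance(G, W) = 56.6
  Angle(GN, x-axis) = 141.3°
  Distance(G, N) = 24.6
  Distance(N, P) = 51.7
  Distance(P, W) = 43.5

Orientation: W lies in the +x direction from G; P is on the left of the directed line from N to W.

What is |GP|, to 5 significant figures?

44.573

G is at the origin; GW is horizontal with |GW| = 56.6 and W in +x, so W = (56.6, 0). GN runs at 141.3° with |GN| = 24.6, so N = (-19.199, 15.381). P is determined by |NP| = 51.7 and |PW| = 43.5 together: it lies at the intersection of circle(N, 51.7) and circle(W, 43.5). With |NW| = 77.343, the foot of the radical line on NW is 43.718 from N and the perpendicular offset is √(51.7² − 43.718²) = 27.597. Taking the left-of-NW solution: P = (29.135, 33.733).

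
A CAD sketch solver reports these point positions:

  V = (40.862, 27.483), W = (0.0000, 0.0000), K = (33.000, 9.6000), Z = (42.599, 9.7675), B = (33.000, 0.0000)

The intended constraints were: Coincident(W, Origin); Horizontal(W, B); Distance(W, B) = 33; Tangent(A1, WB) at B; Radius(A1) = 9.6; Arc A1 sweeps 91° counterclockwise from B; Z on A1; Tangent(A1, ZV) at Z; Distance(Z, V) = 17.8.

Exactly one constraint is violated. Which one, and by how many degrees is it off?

Tangent(A1, ZV) at Z — off by 4.60°.

W = (0.00, 0.00) ✓; W.y = 0.00, B.y = 0.00 ✓; |WB| = 33.00 ✓; ∠(KB, BW) = 90.00° ✓; |KB| = 9.600 ✓; bearing(K→Z) − bearing(K→B) = 91.00° ✓; |KZ| = 9.600 ✓; ∠(KZ, ZV) = 85.40° ✗; |ZV| = 17.80 ✓.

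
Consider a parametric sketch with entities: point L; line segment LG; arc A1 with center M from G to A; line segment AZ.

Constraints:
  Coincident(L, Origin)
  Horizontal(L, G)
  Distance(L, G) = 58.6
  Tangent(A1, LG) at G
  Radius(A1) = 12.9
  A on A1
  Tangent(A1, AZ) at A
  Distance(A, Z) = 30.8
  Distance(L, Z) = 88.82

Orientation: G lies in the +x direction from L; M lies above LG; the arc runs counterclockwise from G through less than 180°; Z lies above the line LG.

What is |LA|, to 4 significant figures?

71.50

Checks: ∠(MG, GL) = 90.00° ✓; |MG| = 12.90 ✓; |MA| = 12.90 ✓; ∠(MA, AZ) = 90.00° ✓; |AZ| = 30.80 ✓; |LZ| = 88.82 ✓.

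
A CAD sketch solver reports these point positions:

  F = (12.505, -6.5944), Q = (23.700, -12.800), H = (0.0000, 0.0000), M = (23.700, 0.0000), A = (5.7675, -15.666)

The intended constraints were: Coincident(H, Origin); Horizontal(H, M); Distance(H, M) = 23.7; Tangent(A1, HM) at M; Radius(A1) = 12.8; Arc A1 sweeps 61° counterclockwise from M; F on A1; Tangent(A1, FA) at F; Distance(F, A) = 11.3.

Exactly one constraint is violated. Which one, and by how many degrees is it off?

Tangent(A1, FA) at F — off by 7.60°.

H = (0.00, 0.00) ✓; H.y = 0.00, M.y = 0.00 ✓; |HM| = 23.70 ✓; ∠(QM, MH) = 90.00° ✓; |QM| = 12.80 ✓; bearing(Q→F) − bearing(Q→M) = 61.00° ✓; |QF| = 12.80 ✓; ∠(QF, FA) = 97.60° ✗; |FA| = 11.30 ✓.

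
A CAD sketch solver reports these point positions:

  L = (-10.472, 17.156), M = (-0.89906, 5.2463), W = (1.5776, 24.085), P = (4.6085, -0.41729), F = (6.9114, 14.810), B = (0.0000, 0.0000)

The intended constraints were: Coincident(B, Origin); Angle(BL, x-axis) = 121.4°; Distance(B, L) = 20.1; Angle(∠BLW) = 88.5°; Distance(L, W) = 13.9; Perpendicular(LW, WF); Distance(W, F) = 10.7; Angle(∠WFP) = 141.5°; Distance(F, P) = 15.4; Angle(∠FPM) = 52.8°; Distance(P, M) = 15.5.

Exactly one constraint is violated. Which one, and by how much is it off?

Distance(P, M) = 15.5 — off by 7.60.

B = (0.00, 0.00) ✓; BL at 121.4° ✓; |BL| = 20.10 ✓; ∠BLW = 88.50° ✓; |LW| = 13.90 ✓; ∠(LW, WF) = 90.00° ✓; |WF| = 10.70 ✓; ∠WFP = 141.5° ✓; |FP| = 15.40 ✓; ∠FPM = 52.80° ✓; |PM| = 7.900 ✗.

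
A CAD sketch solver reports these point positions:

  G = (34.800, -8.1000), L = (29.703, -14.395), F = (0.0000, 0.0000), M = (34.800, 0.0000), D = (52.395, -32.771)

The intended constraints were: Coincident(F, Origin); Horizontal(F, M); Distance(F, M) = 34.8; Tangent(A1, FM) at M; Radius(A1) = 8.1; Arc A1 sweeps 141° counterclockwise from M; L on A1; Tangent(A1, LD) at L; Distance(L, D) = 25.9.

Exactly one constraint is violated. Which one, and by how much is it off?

Distance(L, D) = 25.9 — off by 3.30.

F = (0.00, 0.00) ✓; F.y = 0.00, M.y = 0.00 ✓; |FM| = 34.80 ✓; ∠(GM, MF) = 90.00° ✓; |GM| = 8.100 ✓; bearing(G→L) − bearing(G→M) = 141.0° ✓; |GL| = 8.100 ✓; ∠(GL, LD) = 90.00° ✓; |LD| = 29.20 ✗.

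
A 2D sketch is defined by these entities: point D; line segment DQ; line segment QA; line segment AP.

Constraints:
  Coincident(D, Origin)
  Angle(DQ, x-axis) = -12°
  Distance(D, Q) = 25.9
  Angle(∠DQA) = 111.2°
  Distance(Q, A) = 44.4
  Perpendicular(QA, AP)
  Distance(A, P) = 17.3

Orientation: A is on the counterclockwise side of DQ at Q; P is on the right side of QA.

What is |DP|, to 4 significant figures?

67.89

∠DQA = 111.2°, so QA runs at -12.0° + (180° − 111.2°) = 56.80° from the x-axis; with |QA| = 44.4, A = Q + 44.4·(cos 56.80°, sin 56.80°) = (49.65, 31.77). QA ⟂ AP; with |AP| = 17.3 on the right of QA, P = A + 17.3·(0.8368, -0.5476) = (64.12, 22.29). Then |DP| = |P − D| = 67.89.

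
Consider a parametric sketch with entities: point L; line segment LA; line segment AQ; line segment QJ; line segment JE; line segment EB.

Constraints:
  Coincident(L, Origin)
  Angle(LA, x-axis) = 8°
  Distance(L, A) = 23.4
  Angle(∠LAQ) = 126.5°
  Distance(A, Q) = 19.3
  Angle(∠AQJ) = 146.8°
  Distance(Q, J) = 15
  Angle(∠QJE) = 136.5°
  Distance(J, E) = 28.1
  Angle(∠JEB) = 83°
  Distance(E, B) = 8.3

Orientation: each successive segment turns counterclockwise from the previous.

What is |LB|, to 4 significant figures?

47.40

L is at the origin; LA runs at 8.0° with length 23.4, so A = (23.17, 3.257). ∠LAQ = 126.5° gives AQ at 61.50° from the x-axis; with |AQ| = 19.3, Q = (32.38, 20.22). ∠AQJ = 146.8° gives QJ at 94.70° from the x-axis; with |QJ| = 15.0, J = (31.15, 35.17). ∠QJE = 136.5° gives JE at 138.2° from the x-axis; with |JE| = 28.1, E = (10.20, 53.90). ∠JEB = 83.0° gives EB at -124.8° from the x-axis; with |EB| = 8.3, B = (5.468, 47.08). Then |LB| = |B − L| = 47.40.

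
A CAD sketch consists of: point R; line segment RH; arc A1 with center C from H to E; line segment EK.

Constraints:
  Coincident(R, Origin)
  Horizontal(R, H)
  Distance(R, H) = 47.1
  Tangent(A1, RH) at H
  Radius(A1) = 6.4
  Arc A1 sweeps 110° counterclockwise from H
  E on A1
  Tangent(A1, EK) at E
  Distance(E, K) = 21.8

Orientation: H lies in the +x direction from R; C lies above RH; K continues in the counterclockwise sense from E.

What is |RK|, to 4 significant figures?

54.13

R is at the origin; RH is horizontal with |RH| = 47.1 and H on the +x side, so H = (47.10, 0.000). Since A1 is tangent to RH there, CH ⟂ RH, so C = H + (0, 6.4) = (47.10, 6.400). On A1, H sits at bearing -90° from C; a 110° counterclockwise sweep puts E at bearing 20°, so E = C + 6.4·(cos 20°, sin 20°) = (53.11, 8.589). Tangency of A1 to EK means the radius CE is perpendicular to EK, so EK runs along (−sin 20°, cos 20°); with |EK| = 21.8, K = (45.66, 29.07). Then |RK| = |K − R| = 54.13.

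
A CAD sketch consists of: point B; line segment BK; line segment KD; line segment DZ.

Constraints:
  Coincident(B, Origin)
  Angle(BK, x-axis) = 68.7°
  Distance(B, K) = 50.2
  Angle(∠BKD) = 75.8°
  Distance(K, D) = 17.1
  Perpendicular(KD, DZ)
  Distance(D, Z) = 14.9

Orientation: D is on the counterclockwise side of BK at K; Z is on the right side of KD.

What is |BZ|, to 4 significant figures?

63.75

B is at the origin; BK runs at 68.7° with length 50.2, so K = 50.2·(cos 68.7°, sin 68.7°) = (18.24, 46.77). ∠BKD = 75.8°, so KD runs at 68.7° + (180° − 75.8°) = 172.9° from the x-axis; with |KD| = 17.1, D = K + 17.1·(cos 172.9°, sin 172.9°) = (1.266, 48.88). KD is perpendicular to DZ; with |DZ| = 14.9 on the right of KD, Z = D + 14.9·(0.1236, 0.9923) = (3.108, 63.67). Then |BZ| = |Z − B| = 63.75.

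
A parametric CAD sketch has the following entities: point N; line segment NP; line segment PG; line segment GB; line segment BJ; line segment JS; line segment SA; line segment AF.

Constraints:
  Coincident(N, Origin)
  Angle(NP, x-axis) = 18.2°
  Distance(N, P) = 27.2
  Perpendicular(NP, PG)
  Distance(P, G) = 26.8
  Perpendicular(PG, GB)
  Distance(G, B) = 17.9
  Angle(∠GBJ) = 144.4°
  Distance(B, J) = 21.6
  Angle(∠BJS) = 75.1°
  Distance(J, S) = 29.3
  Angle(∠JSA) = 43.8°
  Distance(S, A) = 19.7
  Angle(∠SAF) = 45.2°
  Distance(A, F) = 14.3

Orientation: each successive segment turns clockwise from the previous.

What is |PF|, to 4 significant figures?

24.38

∠JSA = 43.8° gives SA at -78.50° from the x-axis; with |SA| = 19.7, A = (16.18, -10.63). ∠SAF = 45.2° gives AF at 146.7° from the x-axis; with |AF| = 14.3, F = (4.226, -2.783). Then |PF| = |F − P| = 24.38.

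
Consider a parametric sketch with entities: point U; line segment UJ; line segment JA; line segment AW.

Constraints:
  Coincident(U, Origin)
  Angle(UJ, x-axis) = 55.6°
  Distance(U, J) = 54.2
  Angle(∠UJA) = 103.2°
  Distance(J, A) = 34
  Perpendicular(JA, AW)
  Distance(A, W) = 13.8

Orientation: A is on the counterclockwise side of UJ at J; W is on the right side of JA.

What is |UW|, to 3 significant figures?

81.1

U is at the origin; UJ runs at 55.6° with length 54.2, so J = 54.2·(cos 55.6°, sin 55.6°) = (30.6, 44.7). ∠UJA = 103.2°, so JA runs at 55.6° + (180° − 103.2°) = 132° from the x-axis; with |JA| = 34.0, A = J + 34.0·(cos 132°, sin 132°) = (7.69, 69.8). JA is perpendicular to AW; with |AW| = 13.8 on the right of JA, W = A + 13.8·(0.738, 0.674) = (17.9, 79.1). Then |UW| = |W − U| = 81.1.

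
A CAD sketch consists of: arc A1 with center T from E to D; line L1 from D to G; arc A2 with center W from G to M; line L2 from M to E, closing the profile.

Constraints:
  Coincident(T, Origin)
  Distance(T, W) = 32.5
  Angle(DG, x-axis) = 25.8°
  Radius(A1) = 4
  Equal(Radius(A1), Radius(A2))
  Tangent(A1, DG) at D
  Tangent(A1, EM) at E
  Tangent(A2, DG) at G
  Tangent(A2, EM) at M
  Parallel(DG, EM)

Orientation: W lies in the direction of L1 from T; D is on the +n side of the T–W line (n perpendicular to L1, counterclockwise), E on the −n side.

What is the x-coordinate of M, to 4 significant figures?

31.00

Tangency of A1 to both parallel lines with radius 4.0 puts D and E at T ± 4.0·n: D = (-1.741, 3.601), E = (1.741, -3.601). Equal radii place G and M the same way about W: G = W + 4.0·n = (27.52, 17.75), M = W − 4.0·n = (31.00, 10.54). So M.x = 31.00.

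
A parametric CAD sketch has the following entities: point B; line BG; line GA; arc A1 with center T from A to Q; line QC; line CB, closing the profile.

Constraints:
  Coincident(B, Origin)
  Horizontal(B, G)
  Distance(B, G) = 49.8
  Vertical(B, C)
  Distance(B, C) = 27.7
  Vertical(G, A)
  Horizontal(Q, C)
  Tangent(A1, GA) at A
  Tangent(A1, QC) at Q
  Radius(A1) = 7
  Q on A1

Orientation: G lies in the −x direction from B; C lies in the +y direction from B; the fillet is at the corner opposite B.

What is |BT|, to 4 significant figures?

47.54

B and C share the same x with |BC| = 27.7 and C on the +y side, so C = (0.000, 27.70). The virtual corner opposite B is at (-49.80, 27.70). A1 meets GA tangentially, so TA is at right angles to GA and A1 meets QC tangentially, so TQ is at right angles to QC, with radius 7.0, so the center T sits 7.0 in from both sides at T = (-42.80, 20.70). Then |BT| = |T − B| = 47.54.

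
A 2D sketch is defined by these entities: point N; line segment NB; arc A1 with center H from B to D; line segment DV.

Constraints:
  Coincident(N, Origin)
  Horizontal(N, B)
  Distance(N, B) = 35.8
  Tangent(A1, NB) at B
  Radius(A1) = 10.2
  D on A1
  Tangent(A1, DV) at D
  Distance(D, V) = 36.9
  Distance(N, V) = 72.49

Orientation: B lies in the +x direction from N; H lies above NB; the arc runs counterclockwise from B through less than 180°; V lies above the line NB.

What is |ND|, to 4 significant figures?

45.32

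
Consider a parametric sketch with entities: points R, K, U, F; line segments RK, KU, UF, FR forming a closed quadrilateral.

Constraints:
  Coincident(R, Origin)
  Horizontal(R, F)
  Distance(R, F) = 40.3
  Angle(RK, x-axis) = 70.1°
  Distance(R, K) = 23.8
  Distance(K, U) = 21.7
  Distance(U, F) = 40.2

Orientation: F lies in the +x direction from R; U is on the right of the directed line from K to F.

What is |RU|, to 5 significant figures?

2.1901

Checks: |KU| = 21.70 ✓; |UF| = 40.20 ✓.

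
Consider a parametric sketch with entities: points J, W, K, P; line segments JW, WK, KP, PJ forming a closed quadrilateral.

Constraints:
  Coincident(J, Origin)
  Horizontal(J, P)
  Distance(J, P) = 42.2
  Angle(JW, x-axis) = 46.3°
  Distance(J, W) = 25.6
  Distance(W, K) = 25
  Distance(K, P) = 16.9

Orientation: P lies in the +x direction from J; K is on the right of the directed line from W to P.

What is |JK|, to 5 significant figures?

26.554

J is at the origin; JP is horizontal with |JP| = 42.2 and P in +x, so P = (42.2, 0). JW runs at 46.3° with |JW| = 25.6, so W = (17.687, 18.508). K is determined by |WK| = 25.0 and |KP| = 16.9 together: it lies at the intersection of circle(W, 25.0) and circle(P, 16.9). With |WP| = 30.716, the foot of the radical line on WP is 20.883 from W and the perpendicular offset is √(25.0² − 20.883²) = 13.745. Taking the right-of-WP solution: K = (26.070, -5.0444).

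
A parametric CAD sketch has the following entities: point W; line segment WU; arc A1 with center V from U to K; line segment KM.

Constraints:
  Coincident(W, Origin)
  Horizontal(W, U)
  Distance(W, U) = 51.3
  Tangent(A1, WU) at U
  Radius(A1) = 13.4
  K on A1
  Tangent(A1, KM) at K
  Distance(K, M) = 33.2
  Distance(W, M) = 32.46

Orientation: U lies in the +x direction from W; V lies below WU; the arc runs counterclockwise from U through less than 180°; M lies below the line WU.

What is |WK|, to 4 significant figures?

42.14

Checks: |VK| = 13.40 ✓; ∠(VK, KM) = 90.00° ✓; |KM| = 33.20 ✓; |WM| = 32.46 ✓.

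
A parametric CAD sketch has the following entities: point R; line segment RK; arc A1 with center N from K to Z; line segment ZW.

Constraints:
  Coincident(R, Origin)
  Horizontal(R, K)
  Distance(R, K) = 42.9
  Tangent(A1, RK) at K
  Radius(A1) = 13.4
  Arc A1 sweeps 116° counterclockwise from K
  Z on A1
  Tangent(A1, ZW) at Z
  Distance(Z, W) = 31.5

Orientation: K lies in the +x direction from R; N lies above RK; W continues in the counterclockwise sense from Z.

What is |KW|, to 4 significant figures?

47.62

R is at the origin; RK is horizontal with |RK| = 42.9 and K on the +x side, so K = (42.90, 0.000). Since A1 is tangent to RK there, NK ⟂ RK, so N = K + (0, 13.4) = (42.90, 13.40). On A1, K sits at bearing -90° from N; a 116° counterclockwise sweep puts Z at bearing 26°, so Z = N + 13.4·(cos 26°, sin 26°) = (54.94, 19.27). Tangency of A1 to ZW means the radius NZ is perpendicular to ZW, so ZW runs along (−sin 26°, cos 26°); with |ZW| = 31.5, W = (41.14, 47.59). Then |KW| = |W − K| = 47.62.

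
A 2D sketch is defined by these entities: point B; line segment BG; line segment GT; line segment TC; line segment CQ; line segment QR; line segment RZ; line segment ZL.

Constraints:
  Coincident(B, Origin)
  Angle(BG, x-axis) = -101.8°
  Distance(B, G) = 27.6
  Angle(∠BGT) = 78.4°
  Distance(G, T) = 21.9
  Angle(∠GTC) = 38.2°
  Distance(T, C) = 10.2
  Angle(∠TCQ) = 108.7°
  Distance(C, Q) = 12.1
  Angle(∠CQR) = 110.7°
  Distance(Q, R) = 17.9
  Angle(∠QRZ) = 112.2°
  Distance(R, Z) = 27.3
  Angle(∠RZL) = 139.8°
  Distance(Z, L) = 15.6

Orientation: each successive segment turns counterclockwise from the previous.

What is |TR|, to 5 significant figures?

22.824

B is at the origin; BG runs at -101.8° with length 27.6, so G = (-5.6441, -27.017). ∠BGT = 78.4° gives GT at -0.20000° from the x-axis; with |GT| = 21.9, T = (16.256, -27.093). ∠GTC = 38.2° gives TC at 141.60° from the x-axis; with |TC| = 10.2, C = (8.2621, -20.757). ∠TCQ = 108.7° gives CQ at -147.10° from the x-axis; with |CQ| = 12.1, Q = (-1.8973, -27.330). ∠CQR = 110.7° gives QR at -77.800° from the x-axis; with |QR| = 17.9, R = (1.8854, -44.826). Then |TR| = |R − T| = 22.824.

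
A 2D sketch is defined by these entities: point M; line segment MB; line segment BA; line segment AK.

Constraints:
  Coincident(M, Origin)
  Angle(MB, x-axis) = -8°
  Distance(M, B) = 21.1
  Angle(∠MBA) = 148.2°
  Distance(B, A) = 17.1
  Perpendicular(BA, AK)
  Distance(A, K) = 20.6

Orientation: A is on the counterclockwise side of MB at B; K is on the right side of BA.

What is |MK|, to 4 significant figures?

47.26

∠MBA = 148.2°, so BA runs at -8.0° + (180° − 148.2°) = 23.80° from the x-axis; with |BA| = 17.1, A = B + 17.1·(cos 23.80°, sin 23.80°) = (36.54, 3.964). The perpendicularity gives AK at right angles to BA; with |AK| = 20.6 on the right of BA, K = A + 20.6·(0.4035, -0.9150) = (44.85, -14.88). Then |MK| = |K − M| = 47.26.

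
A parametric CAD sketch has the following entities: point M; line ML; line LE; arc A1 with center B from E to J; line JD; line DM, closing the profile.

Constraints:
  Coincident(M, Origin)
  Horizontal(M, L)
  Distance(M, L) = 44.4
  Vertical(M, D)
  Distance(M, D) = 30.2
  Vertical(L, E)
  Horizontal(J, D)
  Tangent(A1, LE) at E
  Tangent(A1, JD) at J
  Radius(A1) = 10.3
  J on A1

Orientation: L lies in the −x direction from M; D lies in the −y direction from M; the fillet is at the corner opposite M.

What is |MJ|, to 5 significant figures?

45.551

M is at the origin; M and L share the same y with |ML| = 44.4 and L on the −x side, so L = (-44.400, 0.0000). MD is vertical with |MD| = 30.2 and D on the −y side, so D = (0.0000, -30.200). The virtual corner opposite M is at (-44.400, -30.200). The tangent condition forces BE to be normal to LE and tangency of A1 to JD means the radius BJ is perpendicular to JD, with radius 10.3, so the center B sits 10.3 in from both sides at B = (-34.100, -19.900). That places the tangent points at E = (-44.400, -19.900) on LE and J = (-34.100, -30.200) on JD. Then |MJ| = |J − M| = 45.551.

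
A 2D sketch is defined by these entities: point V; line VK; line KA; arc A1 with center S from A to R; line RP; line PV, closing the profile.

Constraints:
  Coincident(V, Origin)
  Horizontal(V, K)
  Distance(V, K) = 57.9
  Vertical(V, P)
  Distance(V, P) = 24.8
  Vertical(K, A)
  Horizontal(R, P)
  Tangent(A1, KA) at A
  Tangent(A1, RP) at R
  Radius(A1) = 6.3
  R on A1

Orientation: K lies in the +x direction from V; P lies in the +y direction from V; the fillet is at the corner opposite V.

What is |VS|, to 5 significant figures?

54.816

V is at the origin; VK is horizontal with |VK| = 57.9 and K on the +x side, so K = (57.900, 0.0000). V and P share the same x with |VP| = 24.8 and P on the +y side, so P = (0.0000, 24.800). The virtual corner opposite V is at (57.900, 24.800). A1 meets KA tangentially, so SA is at right angles to KA and since A1 is tangent to RP there, SR ⟂ RP, with radius 6.3, so the center S sits 6.3 in from both sides at S = (51.600, 18.500). Then |VS| = |S − V| = 54.816.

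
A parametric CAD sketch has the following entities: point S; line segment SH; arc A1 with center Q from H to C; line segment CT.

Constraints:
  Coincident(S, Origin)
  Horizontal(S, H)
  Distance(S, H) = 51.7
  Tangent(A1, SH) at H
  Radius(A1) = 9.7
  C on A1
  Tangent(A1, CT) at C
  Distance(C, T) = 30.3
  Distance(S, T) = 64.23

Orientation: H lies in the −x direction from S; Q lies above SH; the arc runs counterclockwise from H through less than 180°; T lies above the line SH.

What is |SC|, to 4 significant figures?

43.89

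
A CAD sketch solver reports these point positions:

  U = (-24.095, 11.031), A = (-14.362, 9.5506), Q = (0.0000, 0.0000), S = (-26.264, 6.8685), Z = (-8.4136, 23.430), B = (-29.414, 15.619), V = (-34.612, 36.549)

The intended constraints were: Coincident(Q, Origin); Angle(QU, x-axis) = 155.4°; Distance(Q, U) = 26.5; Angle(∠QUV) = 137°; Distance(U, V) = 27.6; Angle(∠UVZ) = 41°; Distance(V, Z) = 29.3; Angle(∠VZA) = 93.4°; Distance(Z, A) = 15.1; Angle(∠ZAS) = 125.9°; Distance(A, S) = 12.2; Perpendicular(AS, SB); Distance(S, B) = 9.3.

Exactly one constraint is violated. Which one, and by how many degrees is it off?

Perpendicular(AS, SB) — off by 7.10°.

Q = (0.00, 0.00) ✓; QU at 155.4° ✓; |QU| = 26.50 ✓; ∠QUV = 137.0° ✓; |UV| = 27.60 ✓; ∠UVZ = 41.00° ✓; |VZ| = 29.30 ✓; ∠VZA = 93.40° ✓; |ZA| = 15.10 ✓; ∠ZAS = 125.9° ✓; |AS| = 12.20 ✓; ∠(AS, SB) = 82.90° ✗; |SB| = 9.300 ✓.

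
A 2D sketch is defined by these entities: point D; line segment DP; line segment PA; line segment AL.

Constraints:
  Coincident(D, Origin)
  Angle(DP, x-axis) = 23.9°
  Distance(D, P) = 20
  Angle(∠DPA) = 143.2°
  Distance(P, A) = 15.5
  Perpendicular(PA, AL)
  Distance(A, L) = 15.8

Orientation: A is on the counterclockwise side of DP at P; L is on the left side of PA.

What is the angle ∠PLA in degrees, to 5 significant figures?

44.451°

D is at the origin; DP runs at 23.9° with length 20.0, so P = 20.0·(cos 23.9°, sin 23.9°) = (18.285, 8.1028). ∠DPA = 143.2°, so PA runs at 23.9° + (180° − 143.2°) = 60.700° from the x-axis; with |PA| = 15.5, A = P + 15.5·(cos 60.700°, sin 60.700°) = (25.871, 21.620). PA is perpendicular to AL; with |AL| = 15.8 on the left of PA, L = A + 15.8·(-0.87207, 0.48938) = (12.092, 29.352). Then cos ∠PLA = LP·LA / (|LP||LA|), giving 44.451°.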